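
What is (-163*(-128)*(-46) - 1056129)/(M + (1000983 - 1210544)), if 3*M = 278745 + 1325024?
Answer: -6047619/975086 ≈ -6.2021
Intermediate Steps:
M = 1603769/3 (M = (278745 + 1325024)/3 = (⅓)*1603769 = 1603769/3 ≈ 5.3459e+5)
(-163*(-128)*(-46) - 1056129)/(M + (1000983 - 1210544)) = (-163*(-128)*(-46) - 1056129)/(1603769/3 + (1000983 - 1210544)) = (20864*(-46) - 1056129)/(1603769/3 - 209561) = (-959744 - 1056129)/(975086/3) = -2015873*3/975086 = -6047619/975086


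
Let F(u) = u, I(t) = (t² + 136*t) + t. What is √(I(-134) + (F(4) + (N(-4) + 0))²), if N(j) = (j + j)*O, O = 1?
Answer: I*√386 ≈ 19.647*I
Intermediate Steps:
I(t) = t² + 137*t
N(j) = 2*j (N(j) = (j + j)*1 = (2*j)*1 = 2*j)
√(I(-134) + (F(4) + (N(-4) + 0))²) = √(-134*(137 - 134) + (4 + (2*(-4) + 0))²) = √(-134*3 + (4 + (-8 + 0))²) = √(-402 + (4 - 8)²) = √(-402 + (-4)²) = √(-402 + 16) = √(-386) = I*√386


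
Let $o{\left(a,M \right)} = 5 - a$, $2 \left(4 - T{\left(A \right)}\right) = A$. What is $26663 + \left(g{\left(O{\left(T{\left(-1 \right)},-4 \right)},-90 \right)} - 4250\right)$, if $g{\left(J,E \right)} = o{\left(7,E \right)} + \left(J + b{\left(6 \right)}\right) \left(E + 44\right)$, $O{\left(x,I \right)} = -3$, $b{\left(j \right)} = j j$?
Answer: $20893$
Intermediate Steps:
$T{\left(A \right)} = 4 - \frac{A}{2}$
$b{\left(j \right)} = j^{2}$
$g{\left(J,E \right)} = -2 + \left(36 + J\right) \left(44 + E\right)$ ($g{\left(J,E \right)} = \left(5 - 7\right) + \left(J + 6^{2}\right) \left(E + 44\right) = \left(5 - 7\right) + \left(J + 36\right) \left(44 + E\right) = -2 + \left(36 + J\right) \left(44 + E\right)$)
$26663 + \left(g{\left(O{\left(T{\left(-1 \right)},-4 \right)},-90 \right)} - 4250\right) = 26663 + \left(\left(1582 + 36 \left(-90\right) + 44 \left(-3\right) - -270\right) - 4250\right) = 26663 + \left(\left(1582 - 3240 - 132 + 270\right) - 4250\right) = 26663 - 5770 = 20893$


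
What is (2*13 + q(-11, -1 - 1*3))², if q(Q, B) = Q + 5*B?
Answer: 25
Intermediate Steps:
(2*13 + q(-11, -1 - 1*3))² = (2*13 + (-11 + 5*(-1 - 1*3)))² = (26 + (-11 + 5*(-1 - 3)))² = (26 + (-11 + 5*(-4)))² = (26 + (-11 - 20))² = (26 - 31)² = (-5)² = 25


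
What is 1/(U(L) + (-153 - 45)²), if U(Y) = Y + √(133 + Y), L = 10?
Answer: 39214/1537737653 - √143/1537737653 ≈ 2.5493e-5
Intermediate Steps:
1/(U(L) + (-153 - 45)²) = 1/((10 + √(133 + 10)) + (-153 - 45)²) = 1/((10 + √143) + (-198)²) = 1/((10 + √143) + 39204) = 1/(39214 + √143)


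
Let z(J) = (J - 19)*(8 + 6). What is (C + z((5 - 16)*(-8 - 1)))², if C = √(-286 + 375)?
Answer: (1120 + √89)² ≈ 1.2756e+6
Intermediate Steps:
z(J) = -266 + 14*J (z(J) = (-19 + J)*14 = -266 + 14*J)
C = √89 ≈ 9.4340
(C + z((5 - 16)*(-8 - 1)))² = (√89 + (-266 + 14*((5 - 16)*(-8 - 1))))² = (√89 + (-266 + 14*(-11*(-9))))² = (√89 + (-266 + 14*99))² = (√89 + (-266 + 1386))² = (√89 + 1120)² = (1120 + √89)²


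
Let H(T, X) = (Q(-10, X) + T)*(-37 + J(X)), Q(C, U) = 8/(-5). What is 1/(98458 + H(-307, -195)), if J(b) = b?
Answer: 5/850266 ≈ 5.8805e-6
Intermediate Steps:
Q(C, U) = -8/5 (Q(C, U) = 8*(-⅕) = -8/5)
H(T, X) = (-37 + X)*(-8/5 + T) (H(T, X) = (-8/5 + T)*(-37 + X) = (-37 + X)*(-8/5 + T))
1/(98458 + H(-307, -195)) = 1/(98458 + (296/5 - 37*(-307) - 8/5*(-195) - 307*(-195))) = 1/(98458 + (296/5 + 11359 + 312 + 59865)) = 1/(98458 + 357976/5) = 1/(850266/5) = 5/850266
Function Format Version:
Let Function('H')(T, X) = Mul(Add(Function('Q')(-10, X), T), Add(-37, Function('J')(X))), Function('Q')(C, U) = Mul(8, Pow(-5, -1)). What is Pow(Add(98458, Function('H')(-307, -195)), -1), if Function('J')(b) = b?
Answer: Rational(5, 850266) ≈ 5.8805e-6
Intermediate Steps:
Function('Q')(C, U) = Rational(-8, 5) (Function('Q')(C, U) = Mul(8, Rational(-1, 5)) = Rational(-8, 5))
Function('H')(T, X) = Mul(Add(-37, X), Add(Rational(-8, 5), T)) (Function('H')(T, X) = Mul(Add(Rational(-8, 5), T), Add(-37, X)) = Mul(Add(-37, X), Add(Rational(-8, 5), T)))
Pow(Add(98458, Function('H')(-307, -195)), -1) = Pow(Add(98458, Add(Rational(296, 5), Mul(-37, -307), Mul(Rational(-8, 5), -195), Mul(-307, -195))), -1) = Pow(Add(98458, Add(Rational(296, 5), 11359, 312, 59865)), -1) = Pow(Add(98458, Rational(357976, 5)), -1) = Pow(Rational(850266, 5), -1) = Rational(5, 850266)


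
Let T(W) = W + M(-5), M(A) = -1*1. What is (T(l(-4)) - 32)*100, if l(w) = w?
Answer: -3700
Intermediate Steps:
M(A) = -1
T(W) = -1 + W (T(W) = W - 1 = -1 + W)
(T(l(-4)) - 32)*100 = ((-1 - 4) - 32)*100 = (-5 - 32)*100 = -37*100 = -3700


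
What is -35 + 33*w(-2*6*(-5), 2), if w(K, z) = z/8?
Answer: -107/4 ≈ -26.750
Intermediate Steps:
w(K, z) = z/8 (w(K, z) = z*(1/8) = z/8)
-35 + 33*w(-2*6*(-5), 2) = -35 + 33*((1/8)*2) = -35 + 33*(1/4) = -35 + 33/4 = -107/4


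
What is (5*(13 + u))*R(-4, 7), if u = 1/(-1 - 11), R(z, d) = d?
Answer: 5425/12 ≈ 452.08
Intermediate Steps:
u = -1/12 (u = 1/(-12) = -1/12 ≈ -0.083333)
(5*(13 + u))*R(-4, 7) = (5*(13 - 1/12))*7 = (5*(155/12))*7 = (775/12)*7 = 5425/12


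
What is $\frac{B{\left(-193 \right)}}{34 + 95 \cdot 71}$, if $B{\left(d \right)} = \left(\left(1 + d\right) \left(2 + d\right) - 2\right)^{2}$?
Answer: $\frac{1344688900}{6779} \approx 1.9836 \cdot 10^{5}$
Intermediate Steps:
$B{\left(d \right)} = \left(-2 + \left(1 + d\right) \left(2 + d\right)\right)^{2}$
$\frac{B{\left(-193 \right)}}{34 + 95 \cdot 71} = \frac{\left(-193\right)^{2} \left(3 - 193\right)^{2}}{34 + 95 \cdot 71} = \frac{37249 \left(-190\right)^{2}}{34 + 6745} = \frac{37249 \cdot 36100}{6779} = 1344688900 \cdot \frac{1}{6779} = \frac{1344688900}{6779}$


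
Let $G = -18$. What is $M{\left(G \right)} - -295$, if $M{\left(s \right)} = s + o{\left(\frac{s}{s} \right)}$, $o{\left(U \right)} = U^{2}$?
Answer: $278$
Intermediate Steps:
$M{\left(s \right)} = 1 + s$ ($M{\left(s \right)} = s + \left(\frac{s}{s}\right)^{2} = s + 1^{2} = s + 1 = 1 + s$)
$M{\left(G \right)} - -295 = \left(1 - 18\right) - -295 = -17 + 295 = 278$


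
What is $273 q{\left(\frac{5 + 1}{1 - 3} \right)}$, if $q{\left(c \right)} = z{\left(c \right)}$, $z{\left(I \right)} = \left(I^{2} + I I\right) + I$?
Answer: $4095$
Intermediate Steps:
$z{\left(I \right)} = I + 2 I^{2}$ ($z{\left(I \right)} = \left(I^{2} + I^{2}\right) + I = 2 I^{2} + I = I + 2 I^{2}$)
$q{\left(c \right)} = c \left(1 + 2 c\right)$
$273 q{\left(\frac{5 + 1}{1 - 3} \right)} = 273 \frac{5 + 1}{1 - 3} \left(1 + 2 \frac{5 + 1}{1 - 3}\right) = 273 \frac{6}{-2} \left(1 + 2 \frac{6}{-2}\right) = 273 \cdot 6 \left(- \frac{1}{2}\right) \left(1 + 2 \cdot 6 \left(- \frac{1}{2}\right)\right) = 273 \left(- 3 \left(1 + 2 \left(-3\right)\right)\right) = 273 \left(- 3 \left(1 - 6\right)\right) = 273 \left(\left(-3\right) \left(-5\right)\right) = 273 \cdot 15 = 4095$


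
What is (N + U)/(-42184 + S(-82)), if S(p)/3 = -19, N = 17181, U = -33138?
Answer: 15957/42241 ≈ 0.37776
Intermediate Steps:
S(p) = -57 (S(p) = 3*(-19) = -57)
(N + U)/(-42184 + S(-82)) = (17181 - 33138)/(-42184 - 57) = -15957/(-42241) = -15957*(-1/42241) = 15957/42241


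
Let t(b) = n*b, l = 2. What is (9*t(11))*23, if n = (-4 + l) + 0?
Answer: -4554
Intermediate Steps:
n = -2 (n = (-4 + 2) + 0 = -2 + 0 = -2)
t(b) = -2*b
(9*t(11))*23 = (9*(-2*11))*23 = (9*(-22))*23 = -198*23 = -4554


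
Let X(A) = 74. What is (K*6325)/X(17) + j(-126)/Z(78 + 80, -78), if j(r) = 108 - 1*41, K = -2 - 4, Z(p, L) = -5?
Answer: -97354/185 ≈ -526.24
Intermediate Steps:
K = -6
j(r) = 67 (j(r) = 108 - 41 = 67)
(K*6325)/X(17) + j(-126)/Z(78 + 80, -78) = -6*6325/74 + 67/(-5) = -37950*1/74 + 67*(-⅕) = -18975/37 - 67/5 = -97354/185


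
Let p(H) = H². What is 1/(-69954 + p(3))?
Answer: -1/69945 ≈ -1.4297e-5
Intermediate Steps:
1/(-69954 + p(3)) = 1/(-69954 + 3²) = 1/(-69954 + 9) = 1/(-69945) = -1/69945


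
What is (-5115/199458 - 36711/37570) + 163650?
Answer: 102193849199651/624469755 ≈ 1.6365e+5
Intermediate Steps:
(-5115/199458 - 36711/37570) + 163650 = (-5115*1/199458 - 36711*1/37570) + 163650 = (-1705/66486 - 36711/37570) + 163650 = -626206099/624469755 + 163650 = 102193849199651/624469755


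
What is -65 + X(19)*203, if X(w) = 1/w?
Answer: -1032/19 ≈ -54.316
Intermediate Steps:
-65 + X(19)*203 = -65 + 203/19 = -1032/19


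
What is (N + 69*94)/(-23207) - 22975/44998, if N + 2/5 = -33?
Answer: -4117674599/5221342930 ≈ -0.78862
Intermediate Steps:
N = -167/5 (N = -⅖ - 33 = -167/5 ≈ -33.400)
(N + 69*94)/(-23207) - 22975/44998 = (-167/5 + 69*94)/(-23207) - 22975/44998 = (-167/5 + 6486)*(-1/23207) - 22975*1/44998 = (32263/5)*(-1/23207) - 22975/44998 = -32263/116035 - 22975/44998 = -4117674599/5221342930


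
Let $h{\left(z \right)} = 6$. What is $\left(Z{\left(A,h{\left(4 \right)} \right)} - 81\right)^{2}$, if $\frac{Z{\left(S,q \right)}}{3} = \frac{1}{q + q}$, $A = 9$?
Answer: $\frac{104329}{16} \approx 6520.6$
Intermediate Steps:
$Z{\left(S,q \right)} = \frac{3}{2 q}$ ($Z{\left(S,q \right)} = \frac{3}{q + q} = \frac{3}{2 q}$)
$\left(Z{\left(A,h{\left(4 \right)} \right)} - 81\right)^{2} = \left(\frac{3}{2 \cdot 6} - 81\right)^{2} = \left(\frac{3}{2} \cdot \frac{1}{6} - 81\right)^{2} = \left(\frac{1}{4} - 81\right)^{2} = \left(- \frac{323}{4}\right)^{2} = \frac{104329}{16}$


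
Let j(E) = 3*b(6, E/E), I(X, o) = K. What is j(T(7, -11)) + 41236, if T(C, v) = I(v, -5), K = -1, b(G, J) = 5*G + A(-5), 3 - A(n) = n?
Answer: 41350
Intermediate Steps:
A(n) = 3 - n
b(G, J) = 8 + 5*G (b(G, J) = 5*G + (3 - 1*(-5)) = 5*G + (3 + 5) = 5*G + 8 = 8 + 5*G)
I(X, o) = -1
T(C, v) = -1
j(E) = 114 (j(E) = 3*(8 + 5*6) = 3*(8 + 30) = 3*38 = 114)
j(T(7, -11)) + 41236 = 114 + 41236 = 41350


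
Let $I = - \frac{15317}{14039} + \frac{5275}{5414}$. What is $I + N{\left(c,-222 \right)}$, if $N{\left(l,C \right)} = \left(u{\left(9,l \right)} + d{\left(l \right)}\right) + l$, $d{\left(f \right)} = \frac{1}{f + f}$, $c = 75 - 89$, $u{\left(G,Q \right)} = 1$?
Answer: $- \frac{13995491327}{1064100044} \approx -13.152$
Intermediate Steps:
$c = -14$ ($c = 75 - 89 = -14$)
$d{\left(f \right)} = \frac{1}{2 f}$
$I = - \frac{8870513}{76007146}$ ($I = \left(-15317\right) \frac{1}{14039} + 5275 \cdot \frac{1}{5414} = - \frac{15317}{14039} + \frac{5275}{5414} = - \frac{8870513}{76007146} \approx -0.11671$)
$N{\left(l,C \right)} = 1 + l + \frac{1}{2 l}$ ($N{\left(l,C \right)} = \left(1 + \frac{1}{2 l}\right) + l = 1 + l + \frac{1}{2 l}$)
$I + N{\left(c,-222 \right)} = - \frac{8870513}{76007146} + \left(1 - 14 + \frac{1}{2 \left(-14\right)}\right) = - \frac{8870513}{76007146} + \left(1 - 14 + \frac{1}{2} \left(- \frac{1}{14}\right)\right) = - \frac{8870513}{76007146} - \frac{365}{28} = - \frac{13995491327}{1064100044}$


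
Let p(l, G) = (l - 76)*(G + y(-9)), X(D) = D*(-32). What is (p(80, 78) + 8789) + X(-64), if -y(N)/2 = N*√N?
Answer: 11149 + 216*I ≈ 11149.0 + 216.0*I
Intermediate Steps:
X(D) = -32*D
y(N) = -2*N^(3/2) (y(N) = -2*N*√N = -2*N^(3/2))
p(l, G) = (-76 + l)*(G + 54*I) (p(l, G) = (l - 76)*(G - (-54)*I) = (-76 + l)*(G - (-54)*I) = (-76 + l)*(G + 54*I))
(p(80, 78) + 8789) + X(-64) = ((-4104*I - 76*78 + 78*80 + 54*I*80) + 8789) - 32*(-64) = ((-4104*I - 5928 + 6240 + 4320*I) + 8789) + 2048 = ((312 + 216*I) + 8789) + 2048 = (9101 + 216*I) + 2048 = 11149 + 216*I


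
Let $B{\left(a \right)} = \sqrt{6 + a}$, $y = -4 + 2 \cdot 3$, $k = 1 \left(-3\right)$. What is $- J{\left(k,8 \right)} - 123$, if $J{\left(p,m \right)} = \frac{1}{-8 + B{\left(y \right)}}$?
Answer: $- \frac{860}{7} + \frac{\sqrt{2}}{28} \approx -122.81$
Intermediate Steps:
$k = -3$
$y = 2$ ($y = -4 + 6 = 2$)
$J{\left(p,m \right)} = \frac{1}{-8 + 2 \sqrt{2}}$ ($J{\left(p,m \right)} = \frac{1}{-8 + \sqrt{6 + 2}} = \frac{1}{-8 + \sqrt{8}} = \frac{1}{-8 + 2 \sqrt{2}}$)
$- J{\left(k,8 \right)} - 123 = - (- \frac{1}{7} - \frac{\sqrt{2}}{28}) - 123 = \left(\frac{1}{7} + \frac{\sqrt{2}}{28}\right) - 123 = - \frac{860}{7} + \frac{\sqrt{2}}{28}$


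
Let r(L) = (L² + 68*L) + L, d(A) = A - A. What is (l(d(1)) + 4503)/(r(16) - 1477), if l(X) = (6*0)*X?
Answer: -1501/39 ≈ -38.487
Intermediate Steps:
d(A) = 0
l(X) = 0 (l(X) = 0*X = 0)
r(L) = L² + 69*L
(l(d(1)) + 4503)/(r(16) - 1477) = (0 + 4503)/(16*(69 + 16) - 1477) = 4503/(16*85 - 1477) = 4503/(1360 - 1477) = 4503/(-117) = 4503*(-1/117) = -1501/39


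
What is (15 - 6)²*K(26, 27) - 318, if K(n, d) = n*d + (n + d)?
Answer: 60837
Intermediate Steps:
K(n, d) = d + n + d*n (K(n, d) = d*n + (d + n) = d + n + d*n)
(15 - 6)²*K(26, 27) - 318 = (15 - 6)²*(27 + 26 + 27*26) - 318 = 9²*(27 + 26 + 702) - 318 = 81*755 - 318 = 61155 - 318 = 60837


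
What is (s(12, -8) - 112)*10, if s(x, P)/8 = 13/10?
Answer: -1016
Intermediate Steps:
s(x, P) = 52/5 (s(x, P) = 8*(13/10) = 52/5)
(s(12, -8) - 112)*10 = (52/5 - 112)*10 = -508/5*10 = -1016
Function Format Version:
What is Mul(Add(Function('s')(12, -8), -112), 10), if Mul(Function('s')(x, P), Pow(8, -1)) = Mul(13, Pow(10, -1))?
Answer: -1016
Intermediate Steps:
Function('s')(x, P) = Rational(52, 5) (Function('s')(x, P) = Mul(8, Mul(13, Pow(10, -1))) = Mul(8, Mul(13, Rational(1, 10))) = Mul(8, Rational(13, 10)) = Rational(52, 5))
Mul(Add(Function('s')(12, -8), -112), 10) = Mul(Add(Rational(52, 5), -112), 10) = Mul(Rational(-508, 5), 10) = -1016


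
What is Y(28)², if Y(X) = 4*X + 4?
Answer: 13456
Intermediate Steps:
Y(X) = 4 + 4*X
Y(28)² = (4 + 4*28)² = (4 + 112)² = 116² = 13456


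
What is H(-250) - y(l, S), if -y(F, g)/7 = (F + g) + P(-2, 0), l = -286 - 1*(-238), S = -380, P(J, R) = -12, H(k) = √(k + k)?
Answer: -3080 + 10*I*√5 ≈ -3080.0 + 22.361*I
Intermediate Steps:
H(k) = √2*√k (H(k) = √(2*k) = √2*√k)
l = -48 (l = -286 + 238 = -48)
y(F, g) = 84 - 7*F - 7*g (y(F, g) = -7*((F + g) - 12) = -7*(-12 + F + g) = 84 - 7*F - 7*g)
H(-250) - y(l, S) = √2*√(-250) - (84 - 7*(-48) - 7*(-380)) = √2*(5*I*√10) - (84 + 336 + 2660) = 10*I*√5 - 1*3080 = 10*I*√5 - 3080 = -3080 + 10*I*√5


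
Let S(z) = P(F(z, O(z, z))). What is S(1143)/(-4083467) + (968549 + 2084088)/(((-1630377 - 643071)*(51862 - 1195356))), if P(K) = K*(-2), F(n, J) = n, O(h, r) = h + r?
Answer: 5955320443207711/10615683591301690704 ≈ 0.00056099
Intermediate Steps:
P(K) = -2*K
S(z) = -2*z
S(1143)/(-4083467) + (968549 + 2084088)/(((-1630377 - 643071)*(51862 - 1195356))) = -2*1143/(-4083467) + (968549 + 2084088)/(((-1630377 - 643071)*(51862 - 1195356))) = -2286*(-1/4083467) + 3052637/((-2273448*(-1143494))) = 2286/4083467 + 3052637/2599674147312 = 5955320443207711/10615683591301690704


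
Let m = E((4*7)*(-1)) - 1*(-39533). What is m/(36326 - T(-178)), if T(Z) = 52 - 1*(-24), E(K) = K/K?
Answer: 19767/18125 ≈ 1.0906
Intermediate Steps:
E(K) = 1
T(Z) = 76 (T(Z) = 52 + 24 = 76)
m = 39534 (m = 1 - 1*(-39533) = 1 + 39533 = 39534)
m/(36326 - T(-178)) = 39534/(36326 - 1*76) = 39534/(36326 - 76) = 39534/36250 = 39534*(1/36250) = 19767/18125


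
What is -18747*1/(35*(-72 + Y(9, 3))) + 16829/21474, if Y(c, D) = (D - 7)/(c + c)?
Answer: 1001504363/122133375 ≈ 8.2001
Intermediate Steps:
Y(c, D) = (-7 + D)/(2*c) (Y(c, D) = (-7 + D)/((2*c)) = (-7 + D)*(1/(2*c)) = (-7 + D)/(2*c))
-18747*1/(35*(-72 + Y(9, 3))) + 16829/21474 = -18747*1/(35*(-72 + (½)*(-7 + 3)/9)) + 16829/21474 = -18747*1/(35*(-72 + (½)*(⅑)*(-4))) + 16829*(1/21474) = -18747*1/(35*(-72 - 2/9)) + 16829/21474 = -18747/((-650/9*35)) + 16829/21474 = -18747/(-22750/9) + 16829/21474 = -18747*(-9/22750) + 16829/21474 = 168723/22750 + 16829/21474 = 1001504363/122133375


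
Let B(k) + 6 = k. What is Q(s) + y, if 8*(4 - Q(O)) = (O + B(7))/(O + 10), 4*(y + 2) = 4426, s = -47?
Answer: 164035/148 ≈ 1108.3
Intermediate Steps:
B(k) = -6 + k
y = 2209/2 (y = -2 + (¼)*4426 = -2 + 2213/2 = 2209/2 ≈ 1104.5)
Q(O) = 4 - (1 + O)/(8*(10 + O)) (Q(O) = 4 - (O + (-6 + 7))/(8*(O + 10)) = 4 - (O + 1)/(8*(10 + O)) = 4 - (1 + O)/(8*(10 + O)))
Q(s) + y = (319 + 31*(-47))/(8*(10 - 47)) + 2209/2 = (⅛)*(319 - 1457)/(-37) + 2209/2 = (⅛)*(-1/37)*(-1138) + 2209/2 = 569/148 + 2209/2 = 164035/148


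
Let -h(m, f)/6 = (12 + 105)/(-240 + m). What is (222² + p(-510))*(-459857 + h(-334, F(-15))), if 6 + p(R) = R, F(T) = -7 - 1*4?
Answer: -6436332754944/287 ≈ -2.2426e+10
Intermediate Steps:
F(T) = -11 (F(T) = -7 - 4 = -11)
h(m, f) = -702/(-240 + m) (h(m, f) = -6*(12 + 105)/(-240 + m) = -702/(-240 + m))
p(R) = -6 + R
(222² + p(-510))*(-459857 + h(-334, F(-15))) = (222² + (-6 - 510))*(-459857 - 702/(-240 - 334)) = (49284 - 516)*(-459857 - 702/(-574)) = 48768*(-459857 - 702*(-1/574)) = 48768*(-459857 + 351/287) = 48768*(-131978608/287) = -6436332754944/287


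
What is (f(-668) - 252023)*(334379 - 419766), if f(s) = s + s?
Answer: 21633564933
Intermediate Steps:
f(s) = 2*s
(f(-668) - 252023)*(334379 - 419766) = (2*(-668) - 252023)*(334379 - 419766) = (-1336 - 252023)*(-85387) = -253359*(-85387) = 21633564933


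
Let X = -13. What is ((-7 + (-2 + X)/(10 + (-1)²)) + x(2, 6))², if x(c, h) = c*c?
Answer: 2304/121 ≈ 19.041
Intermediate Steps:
x(c, h) = c²
((-7 + (-2 + X)/(10 + (-1)²)) + x(2, 6))² = ((-7 + (-2 - 13)/(10 + (-1)²)) + 2²)² = ((-7 - 15/(10 + 1)) + 4)² = ((-7 - 15/11) + 4)² = (-92/11 + 4)² = (-48/11)² = 2304/121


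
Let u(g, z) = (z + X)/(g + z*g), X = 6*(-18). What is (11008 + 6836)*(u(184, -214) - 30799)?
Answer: -39019981867/71 ≈ -5.4958e+8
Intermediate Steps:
X = -108
u(g, z) = (-108 + z)/(g + g*z) (u(g, z) = (z - 108)/(g + z*g) = (-108 + z)/(g + g*z))
(11008 + 6836)*(u(184, -214) - 30799) = (11008 + 6836)*((-108 - 214)/(184*(1 - 214)) - 30799) = 17844*((1/184)*(-322)/(-213) - 30799) = 17844*((1/184)*(-1/213)*(-322) - 30799) = 17844*(7/852 - 30799) = 17844*(-26240741/852) = -39019981867/71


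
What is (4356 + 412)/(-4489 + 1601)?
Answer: -596/361 ≈ -1.6510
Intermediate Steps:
(4356 + 412)/(-4489 + 1601) = 4768/(-2888) = 4768*(-1/2888) = -596/361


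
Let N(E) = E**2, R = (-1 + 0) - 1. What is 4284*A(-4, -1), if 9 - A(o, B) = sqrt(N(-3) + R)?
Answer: 38556 - 4284*sqrt(7) ≈ 27222.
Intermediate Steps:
R = -2 (R = -1 - 1 = -2)
A(o, B) = 9 - sqrt(7) (A(o, B) = 9 - sqrt((-3)**2 - 2) = 9 - sqrt(9 - 2) = 9 - sqrt(7))
4284*A(-4, -1) = 4284*(9 - sqrt(7)) = 38556 - 4284*sqrt(7)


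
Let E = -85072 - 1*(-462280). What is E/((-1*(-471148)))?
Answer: 94302/117787 ≈ 0.80061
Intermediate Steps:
E = 377208 (E = -85072 + 462280 = 377208)
E/((-1*(-471148))) = 377208/((-1*(-471148))) = 377208/471148 = 377208*(1/471148) = 94302/117787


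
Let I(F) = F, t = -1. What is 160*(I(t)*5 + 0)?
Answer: -800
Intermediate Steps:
160*(I(t)*5 + 0) = 160*(-1*5 + 0) = 160*(-5 + 0) = 160*(-5) = -800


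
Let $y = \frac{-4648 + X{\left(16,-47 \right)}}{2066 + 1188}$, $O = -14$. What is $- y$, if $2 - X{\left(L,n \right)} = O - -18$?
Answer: $\frac{2325}{1627} \approx 1.429$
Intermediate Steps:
$X{\left(L,n \right)} = -2$ ($X{\left(L,n \right)} = 2 - \left(-14 - -18\right) = 2 - \left(-14 + 18\right) = 2 - 4 = -2$)
$y = - \frac{2325}{1627}$ ($y = \frac{-4648 - 2}{2066 + 1188} = - \frac{4650}{3254} = \left(-4650\right) \frac{1}{3254} = - \frac{2325}{1627} \approx -1.429$)
$- y = \left(-1\right) \left(- \frac{2325}{1627}\right) = \frac{2325}{1627}$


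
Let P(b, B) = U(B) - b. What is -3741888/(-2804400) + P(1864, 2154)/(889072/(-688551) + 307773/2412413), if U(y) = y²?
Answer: -450094011590053334659072/112929182604774525 ≈ -3.9856e+6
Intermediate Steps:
P(b, B) = B² - b
-3741888/(-2804400) + P(1864, 2154)/(889072/(-688551) + 307773/2412413) = -3741888/(-2804400) + (2154² - 1*1864)/(889072/(-688551) + 307773/2412413) = -3741888*(-1/2804400) + (4639716 - 1864)/(889072*(-1/688551) + 307773*(1/2412413)) = 77956/58425 + 4637852/(-889072/688551 + 307773/2412413) = 77956/58425 + 4637852/(-1932891443813/1661069383563) = 77956/58425 + 4637852*(-1661069383563/1932891443813) = 77956/58425 - 7703793962696426676/1932891443813 = -450094011590053334659072/112929182604774525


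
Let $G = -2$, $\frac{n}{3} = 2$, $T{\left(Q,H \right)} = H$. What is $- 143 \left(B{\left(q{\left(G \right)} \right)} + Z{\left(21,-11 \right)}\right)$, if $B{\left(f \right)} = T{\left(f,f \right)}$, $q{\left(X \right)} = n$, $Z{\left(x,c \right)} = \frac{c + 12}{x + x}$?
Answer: $- \frac{36179}{42} \approx -861.4$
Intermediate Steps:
$n = 6$ ($n = 3 \cdot 2 = 6$)
$Z{\left(x,c \right)} = \frac{12 + c}{2 x}$
$q{\left(X \right)} = 6$
$B{\left(f \right)} = f$
$- 143 \left(B{\left(q{\left(G \right)} \right)} + Z{\left(21,-11 \right)}\right) = - 143 \left(6 + \frac{12 - 11}{2 \cdot 21}\right) = - 143 \left(6 + \frac{1}{2} \cdot \frac{1}{21} \cdot 1\right) = - 143 \left(6 + \frac{1}{42}\right) = \left(-143\right) \frac{253}{42} = - \frac{36179}{42}$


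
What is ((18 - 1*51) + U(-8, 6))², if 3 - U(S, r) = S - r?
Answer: 256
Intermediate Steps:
U(S, r) = 3 + r - S (U(S, r) = 3 - (S - r) = 3 + (r - S) = 3 + r - S)
((18 - 1*51) + U(-8, 6))² = ((18 - 1*51) + (3 + 6 - 1*(-8)))² = ((18 - 51) + (3 + 6 + 8))² = (-33 + 17)² = (-16)² = 256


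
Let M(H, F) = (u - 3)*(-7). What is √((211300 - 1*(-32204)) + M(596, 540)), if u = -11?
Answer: 349*√2 ≈ 493.56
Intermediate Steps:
M(H, F) = 98 (M(H, F) = (-11 - 3)*(-7) = -14*(-7) = 98)
√((211300 - 1*(-32204)) + M(596, 540)) = √((211300 - 1*(-32204)) + 98) = √((211300 + 32204) + 98) = √(243504 + 98) = √243602 = 349*√2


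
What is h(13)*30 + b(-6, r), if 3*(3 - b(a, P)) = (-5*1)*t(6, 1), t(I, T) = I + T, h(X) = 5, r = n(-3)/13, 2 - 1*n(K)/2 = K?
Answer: 494/3 ≈ 164.67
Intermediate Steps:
n(K) = 4 - 2*K
r = 10/13 (r = (4 - 2*(-3))/13 = (4 + 6)*(1/13) = 10*(1/13) = 10/13 ≈ 0.76923)
b(a, P) = 44/3 (b(a, P) = 3 - (-5*1)*(6 + 1)/3 = 3 - (-5)*7/3 = 3 - ⅓*(-35) = 3 + 35/3 = 44/3)
h(13)*30 + b(-6, r) = 5*30 + 44/3 = 150 + 44/3 = 494/3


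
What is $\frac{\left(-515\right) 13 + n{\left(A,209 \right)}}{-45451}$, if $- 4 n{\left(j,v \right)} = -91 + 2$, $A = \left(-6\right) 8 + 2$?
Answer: $\frac{3813}{25972} \approx 0.14681$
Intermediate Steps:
$A = -46$ ($A = -48 + 2 = -46$)
$n{\left(j,v \right)} = \frac{89}{4}$ ($n{\left(j,v \right)} = - \frac{-91 + 2}{4} = \left(- \frac{1}{4}\right) \left(-89\right) = \frac{89}{4}$)
$\frac{\left(-515\right) 13 + n{\left(A,209 \right)}}{-45451} = \frac{\left(-515\right) 13 + \frac{89}{4}}{-45451} = \left(-6695 + \frac{89}{4}\right) \left(- \frac{1}{45451}\right) = \left(- \frac{26691}{4}\right) \left(- \frac{1}{45451}\right) = \frac{3813}{25972}$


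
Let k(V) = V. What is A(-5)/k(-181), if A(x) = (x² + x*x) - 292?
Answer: 242/181 ≈ 1.3370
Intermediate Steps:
A(x) = -292 + 2*x² (A(x) = (x² + x²) - 292 = 2*x² - 292 = -292 + 2*x²)
A(-5)/k(-181) = (-292 + 2*(-5)²)/(-181) = (-292 + 2*25)*(-1/181) = (-292 + 50)*(-1/181) = -242*(-1/181) = 242/181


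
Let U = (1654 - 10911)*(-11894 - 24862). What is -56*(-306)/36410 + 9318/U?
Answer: 485905689341/1032376094310 ≈ 0.47067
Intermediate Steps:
U = 340250292 (U = -9257*(-36756) = 340250292)
-56*(-306)/36410 + 9318/U = -56*(-306)/36410 + 9318/340250292 = 17136*(1/36410) + 9318*(1/340250292) = 8568/18205 + 1553/56708382 = 485905689341/1032376094310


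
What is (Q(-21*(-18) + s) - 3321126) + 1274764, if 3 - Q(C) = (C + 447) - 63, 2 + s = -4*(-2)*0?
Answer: -2047119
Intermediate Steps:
s = -2 (s = -2 - 4*(-2)*0 = -2 + 8*0 = -2 + 0 = -2)
Q(C) = -381 - C (Q(C) = 3 - ((C + 447) - 63) = 3 - ((447 + C) - 63) = 3 - (384 + C) = 3 + (-384 - C) = -381 - C)
(Q(-21*(-18) + s) - 3321126) + 1274764 = ((-381 - (-21*(-18) - 2)) - 3321126) + 1274764 = ((-381 - (378 - 2)) - 3321126) + 1274764 = ((-381 - 1*376) - 3321126) + 1274764 = ((-381 - 376) - 3321126) + 1274764 = (-757 - 3321126) + 1274764 = -3321883 + 1274764 = -2047119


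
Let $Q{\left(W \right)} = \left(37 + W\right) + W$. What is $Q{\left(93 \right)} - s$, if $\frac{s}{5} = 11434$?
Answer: $-56947$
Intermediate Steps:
$s = 57170$ ($s = 5 \cdot 11434 = 57170$)
$Q{\left(W \right)} = 37 + 2 W$
$Q{\left(93 \right)} - s = \left(37 + 2 \cdot 93\right) - 57170 = \left(37 + 186\right) - 57170 = 223 - 57170 = -56947$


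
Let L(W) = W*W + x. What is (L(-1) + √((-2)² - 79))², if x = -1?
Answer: -75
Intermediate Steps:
L(W) = -1 + W² (L(W) = W*W - 1 = W² - 1 = -1 + W²)
(L(-1) + √((-2)² - 79))² = ((-1 + (-1)²) + √((-2)² - 79))² = ((-1 + 1) + √(4 - 79))² = (0 + √(-75))² = (0 + 5*I*√3)² = (5*I*√3)² = -75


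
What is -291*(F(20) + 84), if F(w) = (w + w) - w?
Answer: -30264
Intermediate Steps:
F(w) = w (F(w) = 2*w - w = w)
-291*(F(20) + 84) = -291*(20 + 84) = -291*104 = -30264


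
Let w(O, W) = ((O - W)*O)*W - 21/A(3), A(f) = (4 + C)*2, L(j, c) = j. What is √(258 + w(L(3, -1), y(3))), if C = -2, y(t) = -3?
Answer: √795/2 ≈ 14.098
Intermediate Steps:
A(f) = 4 (A(f) = (4 - 2)*2 = 2*2 = 4)
w(O, W) = -21/4 + O*W*(O - W) (w(O, W) = ((O - W)*O)*W - 21/4 = (O*(O - W))*W - 21*¼ = O*W*(O - W) - 21/4 = -21/4 + O*W*(O - W))
√(258 + w(L(3, -1), y(3))) = √(258 + (-21/4 + 3*(-3)*(3 - 1*(-3)))) = √(258 + (-21/4 + 3*(-3)*(3 + 3))) = √(258 + (-21/4 + 3*(-3)*6)) = √(258 + (-21/4 - 54)) = √(258 - 237/4) = √(795/4) = √795/2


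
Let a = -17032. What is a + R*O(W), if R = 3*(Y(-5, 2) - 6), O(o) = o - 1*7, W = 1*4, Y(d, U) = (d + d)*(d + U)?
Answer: -17248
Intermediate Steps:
Y(d, U) = 2*d*(U + d) (Y(d, U) = (2*d)*(U + d) = 2*d*(U + d))
W = 4
O(o) = -7 + o (O(o) = o - 7 = -7 + o)
R = 72 (R = 3*(2*(-5)*(2 - 5) - 6) = 3*(2*(-5)*(-3) - 6) = 3*(30 - 6) = 3*24 = 72)
a + R*O(W) = -17032 + 72*(-7 + 4) = -17032 + 72*(-3) = -17032 - 216 = -17248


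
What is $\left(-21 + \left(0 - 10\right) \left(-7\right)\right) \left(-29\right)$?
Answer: $-1421$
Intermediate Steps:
$\left(-21 + \left(0 - 10\right) \left(-7\right)\right) \left(-29\right) = \left(-21 - -70\right) \left(-29\right) = \left(-21 + 70\right) \left(-29\right) = 49 \left(-29\right) = -1421$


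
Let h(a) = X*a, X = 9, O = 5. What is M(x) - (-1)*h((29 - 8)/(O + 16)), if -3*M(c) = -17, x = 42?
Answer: 44/3 ≈ 14.667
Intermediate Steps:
M(c) = 17/3 (M(c) = -⅓*(-17) = 17/3)
h(a) = 9*a
M(x) - (-1)*h((29 - 8)/(O + 16)) = 17/3 - (-1)*9*((29 - 8)/(5 + 16)) = 17/3 - (-1)*9*(21/21) = 17/3 - (-1)*9*(21*(1/21)) = 17/3 - (-1)*9*1 = 17/3 - (-1)*9 = 17/3 - 1*(-9) = 17/3 + 9 = 44/3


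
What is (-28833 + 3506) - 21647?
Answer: -46974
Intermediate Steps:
(-28833 + 3506) - 21647 = -25327 - 21647 = -46974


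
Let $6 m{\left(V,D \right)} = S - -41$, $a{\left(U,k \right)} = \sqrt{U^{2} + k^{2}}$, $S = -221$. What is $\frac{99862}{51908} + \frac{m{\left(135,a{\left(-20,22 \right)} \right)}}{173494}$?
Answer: $\frac{4330975147}{2251431638} \approx 1.9237$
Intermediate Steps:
$m{\left(V,D \right)} = -30$ ($m{\left(V,D \right)} = \frac{-221 - -41}{6} = \frac{-221 + 41}{6} = \frac{1}{6} \left(-180\right) = -30$)
$\frac{99862}{51908} + \frac{m{\left(135,a{\left(-20,22 \right)} \right)}}{173494} = \frac{99862}{51908} - \frac{30}{173494} = 99862 \cdot \frac{1}{51908} - \frac{15}{86747} = \frac{49931}{25954} - \frac{15}{86747} = \frac{4330975147}{2251431638}$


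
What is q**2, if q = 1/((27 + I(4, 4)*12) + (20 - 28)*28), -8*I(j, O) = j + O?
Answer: 1/43681 ≈ 2.2893e-5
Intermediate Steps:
I(j, O) = -O/8 - j/8 (I(j, O) = -(j + O)/8 = -(O + j)/8 = -O/8 - j/8)
q = -1/209 (q = 1/((27 + (-1/8*4 - 1/8*4)*12) + (20 - 28)*28) = 1/((27 + (-1/2 - 1/2)*12) - 8*28) = 1/((27 - 1*12) - 224) = 1/((27 - 12) - 224) = 1/(15 - 224) = 1/(-209) = -1/209 ≈ -0.0047847)
q**2 = (-1/209)**2 = 1/43681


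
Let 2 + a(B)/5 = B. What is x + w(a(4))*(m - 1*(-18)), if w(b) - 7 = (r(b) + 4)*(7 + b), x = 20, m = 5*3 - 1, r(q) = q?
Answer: 7860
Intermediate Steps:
m = 14 (m = 15 - 1 = 14)
a(B) = -10 + 5*B
w(b) = 7 + (4 + b)*(7 + b) (w(b) = 7 + (b + 4)*(7 + b) = 7 + (4 + b)*(7 + b))
x + w(a(4))*(m - 1*(-18)) = 20 + (35 + (-10 + 5*4)² + 11*(-10 + 5*4))*(14 - 1*(-18)) = 20 + (35 + (-10 + 20)² + 11*(-10 + 20))*(14 + 18) = 20 + (35 + 10² + 11*10)*32 = 20 + (35 + 100 + 110)*32 = 20 + 245*32 = 20 + 7840 = 7860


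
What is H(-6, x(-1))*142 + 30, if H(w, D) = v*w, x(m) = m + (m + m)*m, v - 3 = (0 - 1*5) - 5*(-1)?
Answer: -2526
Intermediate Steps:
v = 3 (v = 3 + ((0 - 1*5) - 5*(-1)) = 3 + ((0 - 5) + 5) = 3 + (-5 + 5) = 3 + 0 = 3)
x(m) = m + 2*m² (x(m) = m + (2*m)*m = m + 2*m²)
H(w, D) = 3*w
H(-6, x(-1))*142 + 30 = (3*(-6))*142 + 30 = -18*142 + 30 = -2556 + 30 = -2526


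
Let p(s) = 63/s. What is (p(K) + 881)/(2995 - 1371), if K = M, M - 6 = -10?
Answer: 3461/6496 ≈ 0.53279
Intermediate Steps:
M = -4 (M = 6 - 10 = -4)
K = -4
(p(K) + 881)/(2995 - 1371) = (63/(-4) + 881)/(2995 - 1371) = (63*(-1/4) + 881)/1624 = (-63/4 + 881)*(1/1624) = (3461/4)*(1/1624) = 3461/6496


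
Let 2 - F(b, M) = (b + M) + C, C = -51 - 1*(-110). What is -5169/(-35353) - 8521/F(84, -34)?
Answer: 301795996/3782771 ≈ 79.782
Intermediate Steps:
C = 59 (C = -51 + 110 = 59)
F(b, M) = -57 - M - b (F(b, M) = 2 - ((b + M) + 59) = 2 - ((M + b) + 59) = 2 - (59 + M + b) = 2 + (-59 - M - b) = -57 - M - b)
-5169/(-35353) - 8521/F(84, -34) = -5169/(-35353) - 8521/(-57 - 1*(-34) - 1*84) = -5169*(-1/35353) - 8521/(-57 + 34 - 84) = 5169/35353 - 8521/(-107) = 5169/35353 - 8521*(-1/107) = 5169/35353 + 8521/107 = 301795996/3782771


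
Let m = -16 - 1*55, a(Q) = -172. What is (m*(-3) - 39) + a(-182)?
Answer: 2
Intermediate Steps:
m = -71 (m = -16 - 55 = -71)
(m*(-3) - 39) + a(-182) = (-71*(-3) - 39) - 172 = (213 - 39) - 172 = 174 - 172 = 2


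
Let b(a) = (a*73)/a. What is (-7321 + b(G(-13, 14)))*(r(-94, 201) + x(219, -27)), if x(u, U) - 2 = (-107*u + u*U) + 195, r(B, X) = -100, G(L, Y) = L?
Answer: 211996752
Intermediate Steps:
x(u, U) = 197 - 107*u + U*u (x(u, U) = 2 + ((-107*u + u*U) + 195) = 2 + ((-107*u + U*u) + 195) = 2 + (195 - 107*u + U*u) = 197 - 107*u + U*u)
b(a) = 73 (b(a) = (73*a)/a = 73)
(-7321 + b(G(-13, 14)))*(r(-94, 201) + x(219, -27)) = (-7321 + 73)*(-100 + (197 - 107*219 - 27*219)) = -7248*(-100 + (197 - 23433 - 5913)) = -7248*(-100 - 29149) = -7248*(-29249) = 211996752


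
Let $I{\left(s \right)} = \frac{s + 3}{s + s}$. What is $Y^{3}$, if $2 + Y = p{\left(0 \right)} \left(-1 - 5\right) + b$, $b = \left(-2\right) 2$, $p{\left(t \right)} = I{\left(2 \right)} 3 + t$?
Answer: $- \frac{185193}{8} \approx -23149.0$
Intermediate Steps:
$I{\left(s \right)} = \frac{3 + s}{2 s}$
$p{\left(t \right)} = \frac{15}{4} + t$ ($p{\left(t \right)} = \frac{3 + 2}{2 \cdot 2} \cdot 3 + t = \frac{1}{2} \cdot \frac{1}{2} \cdot 5 \cdot 3 + t = \frac{5}{4} \cdot 3 + t = \frac{15}{4} + t$)
$b = -4$
$Y = - \frac{57}{2}$ ($Y = -2 + \left(\left(\frac{15}{4} + 0\right) \left(-1 - 5\right) - 4\right) = -2 + \left(\frac{15}{4} \left(-6\right) - 4\right) = -2 - \frac{53}{2} = - \frac{57}{2} \approx -28.5$)
$Y^{3} = \left(- \frac{57}{2}\right)^{3} = - \frac{185193}{8}$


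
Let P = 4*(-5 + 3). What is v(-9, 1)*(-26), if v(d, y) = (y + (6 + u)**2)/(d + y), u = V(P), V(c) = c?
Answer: 65/4 ≈ 16.250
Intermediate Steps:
P = -8 (P = 4*(-2) = -8)
u = -8
v(d, y) = (4 + y)/(d + y) (v(d, y) = (y + (6 - 8)**2)/(d + y) = (y + (-2)**2)/(d + y) = (y + 4)/(d + y) = (4 + y)/(d + y))
v(-9, 1)*(-26) = ((4 + 1)/(-9 + 1))*(-26) = (5/(-8))*(-26) = -1/8*5*(-26) = -5/8*(-26) = 65/4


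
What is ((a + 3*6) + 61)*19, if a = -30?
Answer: 931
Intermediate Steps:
((a + 3*6) + 61)*19 = ((-30 + 3*6) + 61)*19 = ((-30 + 18) + 61)*19 = (-12 + 61)*19 = 49*19 = 931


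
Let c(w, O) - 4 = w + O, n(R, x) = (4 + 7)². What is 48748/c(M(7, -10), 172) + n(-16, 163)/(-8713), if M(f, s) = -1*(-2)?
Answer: 212359893/775457 ≈ 273.85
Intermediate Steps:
n(R, x) = 121 (n(R, x) = 11² = 121)
M(f, s) = 2
c(w, O) = 4 + O + w (c(w, O) = 4 + (w + O) = 4 + (O + w) = 4 + O + w)
48748/c(M(7, -10), 172) + n(-16, 163)/(-8713) = 48748/(4 + 172 + 2) + 121/(-8713) = 48748/178 + 121*(-1/8713) = 48748*(1/178) - 121/8713 = 24374/89 - 121/8713 = 212359893/775457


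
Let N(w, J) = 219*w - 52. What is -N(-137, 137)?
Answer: 30055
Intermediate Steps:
N(w, J) = -52 + 219*w
-N(-137, 137) = -(-52 + 219*(-137)) = -(-52 - 30003) = -1*(-30055) = 30055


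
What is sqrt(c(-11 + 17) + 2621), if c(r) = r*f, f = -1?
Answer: sqrt(2615) ≈ 51.137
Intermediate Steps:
c(r) = -r (c(r) = r*(-1) = -r)
sqrt(c(-11 + 17) + 2621) = sqrt(-(-11 + 17) + 2621) = sqrt(-1*6 + 2621) = sqrt(-6 + 2621) = sqrt(2615)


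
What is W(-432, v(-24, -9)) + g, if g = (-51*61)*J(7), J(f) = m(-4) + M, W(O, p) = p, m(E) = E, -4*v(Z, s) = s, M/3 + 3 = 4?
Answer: 12453/4 ≈ 3113.3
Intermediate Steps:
M = 3 (M = -9 + 3*4 = -9 + 12 = 3)
v(Z, s) = -s/4
J(f) = -1 (J(f) = -4 + 3 = -1)
g = 3111 (g = -51*61*(-1) = -3111*(-1) = 3111)
W(-432, v(-24, -9)) + g = -1/4*(-9) + 3111 = 9/4 + 3111 = 12453/4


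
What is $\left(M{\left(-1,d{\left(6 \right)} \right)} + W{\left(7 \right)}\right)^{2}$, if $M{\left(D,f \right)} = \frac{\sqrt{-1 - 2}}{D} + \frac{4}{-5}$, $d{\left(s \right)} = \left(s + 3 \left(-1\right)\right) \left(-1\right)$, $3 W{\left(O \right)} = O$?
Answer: $\frac{\left(23 - 15 i \sqrt{3}\right)^{2}}{225} \approx -0.64889 - 5.3116 i$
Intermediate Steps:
$W{\left(O \right)} = \frac{O}{3}$
$d{\left(s \right)} = 3 - s$ ($d{\left(s \right)} = \left(s - 3\right) \left(-1\right) = \left(-3 + s\right) \left(-1\right) = 3 - s$)
$M{\left(D,f \right)} = - \frac{4}{5} + \frac{i \sqrt{3}}{D}$ ($M{\left(D,f \right)} = \frac{\sqrt{-3}}{D} + 4 \left(- \frac{1}{5}\right) = \frac{i \sqrt{3}}{D} - \frac{4}{5} = - \frac{4}{5} + \frac{i \sqrt{3}}{D}$)
$\left(M{\left(-1,d{\left(6 \right)} \right)} + W{\left(7 \right)}\right)^{2} = \left(\left(- \frac{4}{5} + \frac{i \sqrt{3}}{-1}\right) + \frac{1}{3} \cdot 7\right)^{2} = \left(\left(- \frac{4}{5} + i \sqrt{3} \left(-1\right)\right) + \frac{7}{3}\right)^{2} = \left(\left(- \frac{4}{5} - i \sqrt{3}\right) + \frac{7}{3}\right)^{2} = \left(\frac{23}{15} - i \sqrt{3}\right)^{2}$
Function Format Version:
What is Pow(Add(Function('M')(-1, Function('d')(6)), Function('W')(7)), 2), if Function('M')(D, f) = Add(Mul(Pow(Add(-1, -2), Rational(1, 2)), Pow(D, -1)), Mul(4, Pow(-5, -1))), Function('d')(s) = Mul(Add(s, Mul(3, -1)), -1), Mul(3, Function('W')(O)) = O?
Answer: Mul(Rational(1, 225), Pow(Add(23, Mul(-15, I, Pow(3, Rational(1, 2)))), 2)) ≈ Add(-0.64889, Mul(-5.3116, I))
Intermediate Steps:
Function('W')(O) = Mul(Rational(1, 3), O)
Function('d')(s) = Add(3, Mul(-1, s)) (Function('d')(s) = Mul(Add(s, -3), -1) = Mul(Add(-3, s), -1) = Add(3, Mul(-1, s)))
Function('M')(D, f) = Add(Rational(-4, 5), Mul(I, Pow(3, Rational(1, 2)), Pow(D, -1))) (Function('M')(D, f) = Add(Mul(Pow(-3, Rational(1, 2)), Pow(D, -1)), Mul(4, Rational(-1, 5))) = Add(Mul(Mul(I, Pow(3, Rational(1, 2))), Pow(D, -1)), Rational(-4, 5)) = Add(Mul(I, Pow(3, Rational(1, 2)), Pow(D, -1)), Rational(-4, 5)) = Add(Rational(-4, 5), Mul(I, Pow(3, Rational(1, 2)), Pow(D, -1))))
Pow(Add(Function('M')(-1, Function('d')(6)), Function('W')(7)), 2) = Pow(Add(Add(Rational(-4, 5), Mul(I, Pow(3, Rational(1, 2)), Pow(-1, -1))), Mul(Rational(1, 3), 7)), 2) = Pow(Add(Add(Rational(-4, 5), Mul(I, Pow(3, Rational(1, 2)), -1)), Rational(7, 3)), 2) = Pow(Add(Add(Rational(-4, 5), Mul(-1, I, Pow(3, Rational(1, 2)))), Rational(7, 3)), 2) = Pow(Add(Rational(23, 15), Mul(-1, I, Pow(3, Rational(1, 2)))), 2)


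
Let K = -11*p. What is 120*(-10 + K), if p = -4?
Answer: 4080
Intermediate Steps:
K = 44 (K = -11*(-4) = 44)
120*(-10 + K) = 120*(-10 + 44) = 120*34 = 4080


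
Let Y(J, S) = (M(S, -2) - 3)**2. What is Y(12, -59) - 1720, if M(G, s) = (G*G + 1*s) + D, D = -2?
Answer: 12066956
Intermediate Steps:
M(G, s) = -2 + s + G**2 (M(G, s) = (G*G + 1*s) - 2 = (G**2 + s) - 2 = (s + G**2) - 2 = -2 + s + G**2)
Y(J, S) = (-7 + S**2)**2 (Y(J, S) = ((-2 - 2 + S**2) - 3)**2 = ((-4 + S**2) - 3)**2 = (-7 + S**2)**2)
Y(12, -59) - 1720 = (-7 + (-59)**2)**2 - 1720 = (-7 + 3481)**2 - 1720 = 3474**2 - 1720 = 12068676 - 1720 = 12066956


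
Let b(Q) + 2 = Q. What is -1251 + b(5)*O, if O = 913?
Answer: 1488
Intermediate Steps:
b(Q) = -2 + Q
-1251 + b(5)*O = -1251 + (-2 + 5)*913 = -1251 + 3*913 = -1251 + 2739 = 1488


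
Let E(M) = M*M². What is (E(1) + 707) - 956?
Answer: -248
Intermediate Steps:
E(M) = M³
(E(1) + 707) - 956 = (1³ + 707) - 956 = (1 + 707) - 956 = 708 - 956 = -248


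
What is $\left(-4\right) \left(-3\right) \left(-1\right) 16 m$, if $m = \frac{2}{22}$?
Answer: $- \frac{192}{11} \approx -17.455$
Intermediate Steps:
$m = \frac{1}{11}$ ($m = 2 \cdot \frac{1}{22} = \frac{1}{11} \approx 0.090909$)
$\left(-4\right) \left(-3\right) \left(-1\right) 16 m = \left(-4\right) \left(-3\right) \left(-1\right) 16 \cdot \frac{1}{11} = 12 \left(-1\right) 16 \cdot \frac{1}{11} = \left(-12\right) 16 \cdot \frac{1}{11} = \left(-192\right) \frac{1}{11} = - \frac{192}{11}$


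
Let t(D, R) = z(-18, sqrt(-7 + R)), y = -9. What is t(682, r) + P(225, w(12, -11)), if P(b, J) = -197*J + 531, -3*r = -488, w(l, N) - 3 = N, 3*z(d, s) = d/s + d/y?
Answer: 6323/3 - 6*sqrt(1401)/467 ≈ 2107.2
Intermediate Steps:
z(d, s) = -d/27 + d/(3*s) (z(d, s) = (d/s + d/(-9))/3 = (d/s + d*(-1/9))/3 = (d/s - d/9)/3 = (-d/9 + d/s)/3 = -d/27 + d/(3*s))
w(l, N) = 3 + N
r = 488/3 (r = -1/3*(-488) = 488/3 ≈ 162.67)
t(D, R) = -2*(9 - sqrt(-7 + R))/(3*sqrt(-7 + R)) (t(D, R) = (1/27)*(-18)*(9 - sqrt(-7 + R))/sqrt(-7 + R) = -2*(9 - sqrt(-7 + R))/(3*sqrt(-7 + R)))
P(b, J) = 531 - 197*J
t(682, r) + P(225, w(12, -11)) = (2/3 - 6/sqrt(-7 + 488/3)) + (531 - 197*(3 - 11)) = (2/3 - 6*sqrt(1401)/467) + (531 - 197*(-8)) = (2/3 - 6*sqrt(1401)/467) + (531 + 1576) = (2/3 - 6*sqrt(1401)/467) + 2107 = 6323/3 - 6*sqrt(1401)/467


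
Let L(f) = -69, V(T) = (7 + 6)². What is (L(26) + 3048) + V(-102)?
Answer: 3148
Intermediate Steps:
V(T) = 169 (V(T) = 13² = 169)
(L(26) + 3048) + V(-102) = (-69 + 3048) + 169 = 2979 + 169 = 3148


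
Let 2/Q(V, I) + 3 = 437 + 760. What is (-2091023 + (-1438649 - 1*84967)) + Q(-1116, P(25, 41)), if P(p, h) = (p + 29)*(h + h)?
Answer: -2157939482/597 ≈ -3.6146e+6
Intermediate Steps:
P(p, h) = 2*h*(29 + p) (P(p, h) = (29 + p)*(2*h) = 2*h*(29 + p))
Q(V, I) = 1/597 (Q(V, I) = 2/(-3 + (437 + 760)) = 2/(-3 + 1197) = 2/1194 = 2*(1/1194) = 1/597)
(-2091023 + (-1438649 - 1*84967)) + Q(-1116, P(25, 41)) = (-2091023 + (-1438649 - 1*84967)) + 1/597 = (-2091023 + (-1438649 - 84967)) + 1/597 = (-2091023 - 1523616) + 1/597 = -3614639 + 1/597 = -2157939482/597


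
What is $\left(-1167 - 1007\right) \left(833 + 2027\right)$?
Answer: $-6217640$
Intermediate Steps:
$\left(-1167 - 1007\right) \left(833 + 2027\right) = \left(-2174\right) 2860 = -6217640$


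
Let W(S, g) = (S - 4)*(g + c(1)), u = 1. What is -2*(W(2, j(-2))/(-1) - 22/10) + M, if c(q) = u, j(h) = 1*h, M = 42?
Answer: 252/5 ≈ 50.400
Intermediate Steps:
j(h) = h
c(q) = 1
W(S, g) = (1 + g)*(-4 + S) (W(S, g) = (S - 4)*(g + 1) = (-4 + S)*(1 + g) = (1 + g)*(-4 + S))
-2*(W(2, j(-2))/(-1) - 22/10) + M = -2*((-4 + 2 - 4*(-2) + 2*(-2))/(-1) - 22/10) + 42 = -2*((-4 + 2 + 8 - 4)*(-1) - 22*1/10) + 42 = -2*(2*(-1) - 11/5) + 42 = -2*(-2 - 11/5) + 42 = -2*(-21/5) + 42 = 42/5 + 42 = 252/5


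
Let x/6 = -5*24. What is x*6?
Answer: -4320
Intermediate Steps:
x = -720 (x = 6*(-5*24) = 6*(-120) = -720)
x*6 = -720*6 = -4320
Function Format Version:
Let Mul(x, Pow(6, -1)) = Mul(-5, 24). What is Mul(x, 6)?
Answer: -4320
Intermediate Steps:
x = -720 (x = Mul(6, Mul(-5, 24)) = Mul(6, -120) = -720)
Mul(x, 6) = Mul(-720, 6) = -4320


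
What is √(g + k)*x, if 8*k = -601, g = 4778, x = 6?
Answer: 3*√75246/2 ≈ 411.46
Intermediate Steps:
k = -601/8 (k = (⅛)*(-601) = -601/8 ≈ -75.125)
√(g + k)*x = √(4778 - 601/8)*6 = √(37623/8)*6 = (√75246/4)*6 = 3*√75246/2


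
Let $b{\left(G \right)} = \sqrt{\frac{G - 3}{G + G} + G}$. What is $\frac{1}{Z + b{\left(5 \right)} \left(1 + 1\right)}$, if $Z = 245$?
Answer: $\frac{1225}{300021} - \frac{2 \sqrt{130}}{300021} \approx 0.004007$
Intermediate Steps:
$b{\left(G \right)} = \sqrt{G + \frac{-3 + G}{2 G}}$ ($b{\left(G \right)} = \sqrt{\frac{-3 + G}{2 G} + G} = \sqrt{G + \frac{-3 + G}{2 G}}$)
$\frac{1}{Z + b{\left(5 \right)} \left(1 + 1\right)} = \frac{1}{245 + \frac{\sqrt{2 - \frac{6}{5} + 4 \cdot 5}}{2} \left(1 + 1\right)} = \frac{1}{245 + \frac{\sqrt{2 - \frac{6}{5} + 20}}{2} \cdot 2} = \frac{1}{245 + \frac{\sqrt{\frac{104}{5}}}{2} \cdot 2} = \frac{1}{245 + \frac{\frac{2}{5} \sqrt{130}}{2} \cdot 2} = \frac{1}{245 + \frac{\sqrt{130}}{5} \cdot 2} = \frac{1}{245 + \frac{2 \sqrt{130}}{5}}$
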